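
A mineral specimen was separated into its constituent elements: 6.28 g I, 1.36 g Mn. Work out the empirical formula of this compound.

I: 6.28 g ÷ 126.90 g/mol = 0.04949 mol
Mn: 1.36 g ÷ 54.94 g/mol = 0.02475 mol
Smallest is Mn at 0.02475 mol; normalising gives I 1.999, Mn 1.000
≈ 2:1 → I2Mn

I2Mn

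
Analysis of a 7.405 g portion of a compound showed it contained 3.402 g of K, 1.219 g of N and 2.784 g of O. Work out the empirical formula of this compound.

K: 3.402 g ÷ 39.10 g/mol = 0.08701 mol
N: 1.219 g ÷ 14.01 g/mol = 0.08701 mol
O: 2.784 g ÷ 16.00 g/mol = 0.174 mol
Divide by the smallest (0.08701 mol K): K 1.000, N 1.000, O 2.000
→ KNO2

KNO2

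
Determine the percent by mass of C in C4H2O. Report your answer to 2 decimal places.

Molar mass = 4(12.01) + 2(1.008) + 1(16.00) = 66.056 g/mol
Mass of C per mole = 4 × 12.01 = 48.040 g
% C = 48.040 / 66.056 × 100 = 72.73%

72.73%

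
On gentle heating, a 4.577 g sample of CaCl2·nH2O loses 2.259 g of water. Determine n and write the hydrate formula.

Mass of anhydrous CaCl2 = 4.577 − 2.259 = 2.318 g
mol H2O = 2.259 / 18.02 = 0.1254
Molar mass of CaCl2 = 110.98 g/mol → mol CaCl2 = 2.318 / 110.98 = 0.02089
n = 0.1254 / 0.02089 = 6.00 ≈ 6 → CaCl2·6H2O

CaCl2·6H2O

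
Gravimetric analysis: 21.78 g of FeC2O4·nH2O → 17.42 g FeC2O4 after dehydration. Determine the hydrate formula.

FeC2O4·2H2O

Mass of water lost = 21.78 − 17.42 = 4.36 g → 4.36 / 18.02 = 0.242 mol H2O
Molar mass of FeC2O4 = 143.87 g/mol → mol FeC2O4 = 17.42 / 143.87 = 0.1211
n = 0.242 / 0.1211 = 2.00 ≈ 2 → FeC2O4·2H2O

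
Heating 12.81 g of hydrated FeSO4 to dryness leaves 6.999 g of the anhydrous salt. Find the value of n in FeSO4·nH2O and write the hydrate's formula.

FeSO4·7H2O

Mass of water lost = 12.81 − 6.999 = 5.811 g → 5.811 / 18.02 = 0.3225 mol H2O
Molar mass of FeSO4 = 151.92 g/mol → mol FeSO4 = 6.999 / 151.92 = 0.04607
n = 0.3225 / 0.04607 = 7.00 ≈ 7 → FeSO4·7H2O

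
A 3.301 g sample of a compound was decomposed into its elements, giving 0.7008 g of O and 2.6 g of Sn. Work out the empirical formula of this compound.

O: 0.7008 g ÷ 16.00 g/mol = 0.0438 mol
Sn: 2.6 g ÷ 118.71 g/mol = 0.0219 mol
Ratios (÷ 0.0219): O 2.000, Sn 1.000
→ O2Sn

O2Sn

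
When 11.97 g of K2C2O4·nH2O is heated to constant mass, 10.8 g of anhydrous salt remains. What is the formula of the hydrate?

K2C2O4·H2O

Mass of water lost = 11.97 − 10.8 = 1.17 g → 1.17 / 18.02 = 0.06493 mol H2O
Molar mass of K2C2O4 = 166.22 g/mol → mol K2C2O4 = 10.8 / 166.22 = 0.06497
n = 0.06493 / 0.06497 = 1.00 ≈ 1 → K2C2O4·H2O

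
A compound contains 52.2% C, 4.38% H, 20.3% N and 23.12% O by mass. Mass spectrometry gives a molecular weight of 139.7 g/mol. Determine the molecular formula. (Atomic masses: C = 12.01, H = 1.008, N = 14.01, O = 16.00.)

Assume 100 g: 52.2 g C, 4.38 g H, 20.3 g N, 23.12 g O.
n(C) = 52.2/12.01 = 4.346, n(H) = 4.38/1.008 = 4.345, n(N) = 20.3/14.01 = 1.449, n(O) = 23.12/16.00 = 1.445
Divide by the smallest (1.445 mol O): C 3.008, H 3.007, N 1.003, O 1.000
Ratio ≈ 3:3:1:1, so the empirical formula is C3H3NO
Empirical-formula mass = 69.06 g/mol
n = 139.7 / 69.06 = 2.02 ≈ 2
Molecular formula = (C3H3NO)×2 = C6H6N2O2

C6H6N2O2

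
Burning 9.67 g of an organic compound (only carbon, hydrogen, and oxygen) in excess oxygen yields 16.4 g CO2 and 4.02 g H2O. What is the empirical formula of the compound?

C5H6O4

mol C = 16.4 / 44.01 = 0.3726; mass C = 0.3726 × 12.01 = 4.475 g
mol H = 2 × (4.02 / 18.02) = 0.4462; mass H = 0.4462 × 1.008 = 0.4497 g
mass O = 9.67 − (4.925) = 4.745 g → mol O = 0.2966
Divide by the smallest (0.2966 mol O): C 1.257, H 1.505, O 1.000
×4: C 5.03, H 6.02, O 4.00 → C5H6O4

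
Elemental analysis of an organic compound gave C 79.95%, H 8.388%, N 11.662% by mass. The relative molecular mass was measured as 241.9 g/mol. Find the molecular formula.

Assume 100 g: 79.95 g C, 8.388 g H, 11.662 g N.
n(C) = 79.95/12.01 = 6.657, n(H) = 8.388/1.008 = 8.321, n(N) = 11.662/14.01 = 0.8324
Smallest is N at 0.8324 mol; normalising gives C 7.997, H 9.997, N 1.000
≈ 8:10:1 → C8H10N
Empirical-formula mass = 120.17 g/mol
n = 241.9 / 120.17 = 2.01 ≈ 2
Molecular formula = (C8H10N)×2 = C16H20N2

C16H20N2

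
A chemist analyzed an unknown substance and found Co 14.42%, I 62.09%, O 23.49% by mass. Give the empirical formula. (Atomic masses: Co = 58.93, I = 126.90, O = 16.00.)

CoI2O6

Assume 100 g: 14.42 g Co, 62.09 g I, 23.49 g O.
Co: 14.42 g ÷ 58.93 g/mol = 0.2447 mol
I: 62.09 g ÷ 126.90 g/mol = 0.4893 mol
O: 23.49 g ÷ 16.00 g/mol = 1.468 mol
Ratios (÷ 0.2447): Co 1.000, I 2.000, O 6.000
≈ 1:2:6 → CoI2O6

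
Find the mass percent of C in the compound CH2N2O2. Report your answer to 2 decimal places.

16.22%

Molar mass = 1(12.01) + 2(1.008) + 2(14.01) + 2(16.00) = 74.046 g/mol
Mass of C per mole = 1 × 12.01 = 12.010 g
% C = 12.010 / 74.046 × 100 = 16.22%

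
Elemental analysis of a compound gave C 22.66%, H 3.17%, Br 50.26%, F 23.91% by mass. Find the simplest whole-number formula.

C3H5BrF2

Assume 100 g: 22.66 g C, 3.17 g H, 50.26 g Br, 23.91 g F.
Moles — C: 22.66 / 12.01 = 1.887 mol; H: 3.17 / 1.008 = 3.145 mol; Br: 50.26 / 79.90 = 0.629 mol; F: 23.91 / 19.00 = 1.258 mol
Ratios (÷ 0.629): C 2.999, H 4.999, Br 1.000, F 2.001
≈ 3:5:1:2 → C3H5BrF2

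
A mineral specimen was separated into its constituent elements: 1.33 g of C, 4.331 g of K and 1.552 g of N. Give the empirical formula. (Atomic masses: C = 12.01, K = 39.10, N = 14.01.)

CKN

n(C) = 1.33/12.01 = 0.1107, n(K) = 4.331/39.10 = 0.1108, n(N) = 1.552/14.01 = 0.1108
Smallest is C at 0.1107 mol; normalising gives C 1.000, K 1.000, N 1.000
Ratio ≈ 1:1:1, so the empirical formula is CKN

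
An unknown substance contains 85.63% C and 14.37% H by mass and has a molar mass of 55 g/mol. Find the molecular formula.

Assume 100 g: 85.63 g C, 14.37 g H.
Moles — C: 85.63 / 12.01 = 7.13 mol; H: 14.37 / 1.008 = 14.26 mol
Ratios (÷ 7.13): C 1.000, H 1.999
→ CH2
Empirical-formula mass = 14.03 g/mol
n = 55 / 14.03 = 3.92 ≈ 4
Molecular formula = (CH2)×4 = C4H8

C4H8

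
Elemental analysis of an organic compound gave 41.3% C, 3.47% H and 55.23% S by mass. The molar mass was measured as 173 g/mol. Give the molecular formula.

C6H6S3

Assume 100 g: 41.3 g C, 3.47 g H, 55.23 g S.
C: 41.3 g ÷ 12.01 g/mol = 3.439 mol
H: 3.47 g ÷ 1.008 g/mol = 3.442 mol
S: 55.23 g ÷ 32.07 g/mol = 1.722 mol
Divide by the smallest (1.722 mol S): C 1.997, H 1.999, S 1.000
Ratio ≈ 2:2:1, so the empirical formula is C2H2S
Empirical-formula mass = 58.11 g/mol
n = 173 / 58.11 = 2.98 ≈ 3
Molecular formula = (C2H2S)×3 = C6H6S3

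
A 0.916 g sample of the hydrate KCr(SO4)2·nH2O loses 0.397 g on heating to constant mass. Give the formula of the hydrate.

Mass of anhydrous KCr(SO4)2 = 0.916 − 0.397 = 0.519 g
mol H2O = 0.397 / 18.02 = 0.02203
Molar mass of KCr(SO4)2 = 283.24 g/mol → mol KCr(SO4)2 = 0.519 / 283.24 = 0.001832
n = 0.02203 / 0.001832 = 12.02 ≈ 12 → KCr(SO4)2·12H2O

KCr(SO4)2·12H2O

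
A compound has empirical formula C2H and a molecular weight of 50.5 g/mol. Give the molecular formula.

C4H2

Empirical-formula mass = 25.03 g/mol
n = 50.5 / 25.03 = 2.02 ≈ 2
Molecular formula = (C2H)2 = C4H2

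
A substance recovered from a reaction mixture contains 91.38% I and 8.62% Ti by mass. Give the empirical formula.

Assume 100 g: 91.38 g I, 8.62 g Ti.
Moles — I: 91.38 / 126.90 = 0.7201 mol; Ti: 8.62 / 47.87 = 0.1801 mol
Ratios (÷ 0.1801): I 3.999, Ti 1.000
Ratio ≈ 4:1, so the empirical formula is I4Ti

I4Ti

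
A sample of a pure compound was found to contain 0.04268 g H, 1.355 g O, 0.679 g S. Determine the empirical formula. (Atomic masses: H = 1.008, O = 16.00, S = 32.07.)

H: 0.04268 g ÷ 1.008 g/mol = 0.04234 mol
O: 1.355 g ÷ 16.00 g/mol = 0.08469 mol
S: 0.679 g ÷ 32.07 g/mol = 0.02117 mol
Smallest is S at 0.02117 mol; normalising gives H 2.000, O 4.000, S 1.000
→ H2O4S

H2O4S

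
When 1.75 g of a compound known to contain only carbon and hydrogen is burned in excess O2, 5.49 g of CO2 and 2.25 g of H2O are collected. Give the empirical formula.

CH2

mol C = 5.49 / 44.01 = 0.1247; mass C = 0.1247 × 12.01 = 1.498 g
mol H = 2 × (2.25 / 18.02) = 0.2497; mass H = 0.2497 × 1.008 = 0.2517 g
Divide by the smallest (0.1247 mol C): C 1.000, H 2.002
→ CH2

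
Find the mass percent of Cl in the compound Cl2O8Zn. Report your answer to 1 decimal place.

26.8%

Molar mass = 2(35.45) + 8(16.00) + 1(65.38) = 264.280 g/mol
Mass of Cl per mole = 2 × 35.45 = 70.900 g
% Cl = 70.900 / 264.280 × 100 = 26.8%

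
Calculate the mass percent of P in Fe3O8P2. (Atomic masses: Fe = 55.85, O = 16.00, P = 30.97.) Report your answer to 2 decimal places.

17.33%

Molar mass = 3(55.85) + 8(16.00) + 2(30.97) = 357.490 g/mol
Mass of P per mole = 2 × 30.97 = 61.940 g
% P = 61.940 / 357.490 × 100 = 17.33%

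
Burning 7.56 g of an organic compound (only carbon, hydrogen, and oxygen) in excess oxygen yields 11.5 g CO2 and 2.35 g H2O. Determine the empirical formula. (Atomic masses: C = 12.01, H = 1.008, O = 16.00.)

CHO

mol C = 11.5 / 44.01 = 0.2613; mass C = 0.2613 × 12.01 = 3.138 g
mol H = 2 × (2.35 / 18.02) = 0.2608; mass H = 0.2608 × 1.008 = 0.2629 g
mass O = 7.56 − (3.401) = 4.159 g → mol O = 0.2599
Smallest is O at 0.2599 mol; normalising gives C 1.005, H 1.003, O 1.000
≈ 1:1:1 → CHO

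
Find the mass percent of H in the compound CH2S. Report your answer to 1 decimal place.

4.4%

Molar mass = 1(12.01) + 2(1.008) + 1(32.07) = 46.096 g/mol
Mass of H per mole = 2 × 1.008 = 2.016 g
% H = 2.016 / 46.096 × 100 = 4.4%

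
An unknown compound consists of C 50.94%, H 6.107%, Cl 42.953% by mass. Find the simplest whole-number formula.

Assume 100 g: 50.94 g C, 6.107 g H, 42.953 g Cl.
Moles — C: 50.94 / 12.01 = 4.241 mol; H: 6.107 / 1.008 = 6.059 mol; Cl: 42.953 / 35.45 = 1.212 mol
Ratios (÷ 1.212): C 3.501, H 5.000, Cl 1.000
×2: C 7.00, H 10.00, Cl 2.00 → C7H10Cl2

C7H10Cl2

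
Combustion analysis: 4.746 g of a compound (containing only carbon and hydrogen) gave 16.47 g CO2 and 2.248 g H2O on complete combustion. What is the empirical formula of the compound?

C3H2

mol C = 16.47 / 44.01 = 0.3742; mass C = 0.3742 × 12.01 = 4.495 g
mol H = 2 × (2.248 / 18.02) = 0.2495; mass H = 0.2495 × 1.008 = 0.2515 g
Ratios (÷ 0.2495): C 1.500, H 1.000
Multiply by 2: C 3.00, H 2.00 → C3H2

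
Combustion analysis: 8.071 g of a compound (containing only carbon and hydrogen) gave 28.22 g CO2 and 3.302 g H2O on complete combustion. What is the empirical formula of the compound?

mol C = 28.22 / 44.01 = 0.6412; mass C = 0.6412 × 12.01 = 7.701 g
mol H = 2 × (3.302 / 18.02) = 0.3665; mass H = 0.3665 × 1.008 = 0.3694 g
Divide by the smallest (0.3665 mol H): C 1.750, H 1.000
Multiply by 4: C 7.00, H 4.00 → C7H4

C7H4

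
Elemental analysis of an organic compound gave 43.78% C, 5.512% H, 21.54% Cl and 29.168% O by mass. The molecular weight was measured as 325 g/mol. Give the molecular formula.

Assume 100 g: 43.78 g C, 5.512 g H, 21.54 g Cl, 29.168 g O.
C: 43.78 g ÷ 12.01 g/mol = 3.645 mol
H: 5.512 g ÷ 1.008 g/mol = 5.468 mol
Cl: 21.54 g ÷ 35.45 g/mol = 0.6076 mol
O: 29.168 g ÷ 16.00 g/mol = 1.823 mol
Divide by the smallest (0.6076 mol Cl): C 5.999, H 9.000, Cl 1.000, O 3.000
→ C6H9ClO3
Empirical-formula mass = 164.58 g/mol
n = 325 / 164.58 = 1.97 ≈ 2
Molecular formula = (C6H9ClO3)×2 = C12H18Cl2O6

C12H18Cl2O6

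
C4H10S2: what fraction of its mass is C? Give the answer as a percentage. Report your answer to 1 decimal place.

Molar mass = 4(12.01) + 10(1.008) + 2(32.07) = 122.260 g/mol
Mass of C per mole = 4 × 12.01 = 48.040 g
% C = 48.040 / 122.260 × 100 = 39.3%

39.3%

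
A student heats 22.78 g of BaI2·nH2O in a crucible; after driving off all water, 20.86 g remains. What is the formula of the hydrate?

Mass of water lost = 22.78 − 20.86 = 1.92 g → 1.92 / 18.02 = 0.1065 mol H2O
Molar mass of BaI2 = 391.13 g/mol → mol BaI2 = 20.86 / 391.13 = 0.05333
n = 0.1065 / 0.05333 = 2.00 ≈ 2 → BaI2·2H2O

BaI2·2H2O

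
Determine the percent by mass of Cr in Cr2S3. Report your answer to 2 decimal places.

Molar mass = 2(52.00) + 3(32.07) = 200.210 g/mol
Mass of Cr per mole = 2 × 52.00 = 104.000 g
% Cr = 104.000 / 200.210 × 100 = 51.95%

51.95%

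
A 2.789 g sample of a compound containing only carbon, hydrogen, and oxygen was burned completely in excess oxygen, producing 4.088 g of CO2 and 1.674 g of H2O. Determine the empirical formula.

CH2O

mol C = 4.088 / 44.01 = 0.09289; mass C = 0.09289 × 12.01 = 1.116 g
mol H = 2 × (1.674 / 18.02) = 0.1858; mass H = 0.1858 × 1.008 = 0.1873 g
mass O = 2.789 − (1.303) = 1.486 g → mol O = 0.09288
Ratios (÷ 0.09288): C 1.000, H 2.000, O 1.000
≈ 1:2:1 → CH2O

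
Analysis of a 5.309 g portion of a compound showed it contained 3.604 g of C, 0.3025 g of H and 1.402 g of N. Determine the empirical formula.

C3H3N

n(C) = 3.604/12.01 = 0.3001, n(H) = 0.3025/1.008 = 0.3001, n(N) = 1.402/14.01 = 0.1001
Ratios (÷ 0.1001): C 2.999, H 2.999, N 1.000
≈ 3:3:1 → C3H3N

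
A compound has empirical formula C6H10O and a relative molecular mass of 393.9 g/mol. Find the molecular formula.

Empirical-formula mass = 98.14 g/mol
n = 393.9 / 98.14 = 4.01 ≈ 4
Molecular formula = (C6H10O)4 = C24H40O4

C24H40O4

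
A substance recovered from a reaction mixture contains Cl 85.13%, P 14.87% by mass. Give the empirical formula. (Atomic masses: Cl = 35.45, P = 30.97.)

Assume 100 g: 85.13 g Cl, 14.87 g P.
Moles — Cl: 85.13 / 35.45 = 2.401 mol; P: 14.87 / 30.97 = 0.4801 mol
Divide by the smallest (0.4801 mol P): Cl 5.001, P 1.000
→ Cl5P

Cl5P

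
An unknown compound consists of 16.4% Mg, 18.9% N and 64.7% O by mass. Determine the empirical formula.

MgN2O6

Assume 100 g: 16.4 g Mg, 18.9 g N, 64.7 g O.
Mg: 16.4 g ÷ 24.31 g/mol = 0.6746 mol
N: 18.9 g ÷ 14.01 g/mol = 1.349 mol
O: 64.7 g ÷ 16.00 g/mol = 4.044 mol
Smallest is Mg at 0.6746 mol; normalising gives Mg 1.000, N 2.000, O 5.994
≈ 1:2:6 → MgN2O6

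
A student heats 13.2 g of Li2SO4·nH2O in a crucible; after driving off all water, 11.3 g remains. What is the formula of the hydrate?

Mass of water lost = 13.2 − 11.3 = 1.9 g → 1.9 / 18.02 = 0.1054 mol H2O
Molar mass of Li2SO4 = 109.95 g/mol → mol Li2SO4 = 11.3 / 109.95 = 0.1028
n = 0.1054 / 0.1028 = 1.03 ≈ 1 → Li2SO4·H2O

Li2SO4·H2O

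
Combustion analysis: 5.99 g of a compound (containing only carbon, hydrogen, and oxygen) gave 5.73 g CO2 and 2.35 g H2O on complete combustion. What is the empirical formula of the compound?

CH2O2

mol C = 5.73 / 44.01 = 0.1302; mass C = 0.1302 × 12.01 = 1.564 g
mol H = 2 × (2.35 / 18.02) = 0.2608; mass H = 0.2608 × 1.008 = 0.2629 g
mass O = 5.99 − (1.827) = 4.163 g → mol O = 0.2602
Ratios (÷ 0.1302): C 1.000, H 2.003, O 1.999
→ CH2O2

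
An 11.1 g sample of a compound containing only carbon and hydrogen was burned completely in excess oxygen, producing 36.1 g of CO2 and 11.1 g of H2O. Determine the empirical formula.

C2H3

mol C = 36.1 / 44.01 = 0.8203; mass C = 0.8203 × 12.01 = 9.851 g
mol H = 2 × (11.1 / 18.02) = 1.232; mass H = 1.232 × 1.008 = 1.242 g
Smallest is C at 0.8203 mol; normalising gives C 1.000, H 1.502
Scaling by 2: C 2.00, H 3.00 → C2H3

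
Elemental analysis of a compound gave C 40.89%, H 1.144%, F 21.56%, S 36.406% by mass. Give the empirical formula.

Assume 100 g: 40.89 g C, 1.144 g H, 21.56 g F, 36.406 g S.
C: 40.89 g ÷ 12.01 g/mol = 3.405 mol
H: 1.144 g ÷ 1.008 g/mol = 1.135 mol
F: 21.56 g ÷ 19.00 g/mol = 1.135 mol
S: 36.406 g ÷ 32.07 g/mol = 1.135 mol
Ratios (÷ 1.135): C 3.000, H 1.000, F 1.000, S 1.000
→ C3HFS

C3HFS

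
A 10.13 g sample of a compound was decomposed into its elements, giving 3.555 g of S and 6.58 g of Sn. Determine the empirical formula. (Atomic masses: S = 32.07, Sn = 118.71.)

S2Sn

Moles — S: 3.555 / 32.07 = 0.1109 mol; Sn: 6.58 / 118.71 = 0.05543 mol
Smallest is Sn at 0.05543 mol; normalising gives S 2.000, Sn 1.000
→ S2Sn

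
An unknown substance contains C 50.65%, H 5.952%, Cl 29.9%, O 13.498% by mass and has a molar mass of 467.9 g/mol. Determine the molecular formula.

C20H28Cl4O4

Assume 100 g: 50.65 g C, 5.952 g H, 29.9 g Cl, 13.498 g O.
n(C) = 50.65/12.01 = 4.217, n(H) = 5.952/1.008 = 5.905, n(Cl) = 29.9/35.45 = 0.8434, n(O) = 13.498/16.00 = 0.8436
Ratios (÷ 0.8434): C 5.000, H 7.001, Cl 1.000, O 1.000
≈ 5:7:1:1 → C5H7ClO
Empirical-formula mass = 118.56 g/mol
n = 467.9 / 118.56 = 3.95 ≈ 4
Molecular formula = (C5H7ClO)×4 = C20H28Cl4O4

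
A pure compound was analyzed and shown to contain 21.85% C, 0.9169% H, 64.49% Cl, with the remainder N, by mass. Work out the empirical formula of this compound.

C2HCl2N

Assume 100 g: 21.85 g C, 0.9169 g H, 64.49 g Cl, 12.743 g N.
n(C) = 21.85/12.01 = 1.819, n(H) = 0.9169/1.008 = 0.9096, n(Cl) = 64.49/35.45 = 1.819, n(N) = 12.743/14.01 = 0.9096
Smallest is N at 0.9096 mol; normalising gives C 2.000, H 1.000, Cl 2.000, N 1.000
→ C2HCl2N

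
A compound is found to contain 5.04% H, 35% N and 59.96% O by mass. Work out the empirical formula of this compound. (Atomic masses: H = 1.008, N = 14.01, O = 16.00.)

Assume 100 g: 5.04 g H, 35 g N, 59.96 g O.
n(H) = 5.04/1.008 = 5, n(N) = 35/14.01 = 2.498, n(O) = 59.96/16.00 = 3.748
Ratios (÷ 2.498): H 2.001, N 1.000, O 1.500
×2: H 4.00, N 2.00, O 3.00 → H4N2O3

H4N2O3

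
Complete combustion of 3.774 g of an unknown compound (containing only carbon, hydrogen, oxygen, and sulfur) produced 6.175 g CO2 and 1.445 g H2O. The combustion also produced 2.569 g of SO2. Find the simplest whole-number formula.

mol C = 6.175 / 44.01 = 0.1403; mass C = 0.1403 × 12.01 = 1.685 g
mol H = 2 × (1.445 / 18.02) = 0.1604; mass H = 0.1604 × 1.008 = 0.1617 g
mol S = 2.569 / 64.07 = 0.04010; mass S = 1.286 g
mass O = 3.774 − (3.133) = 0.6413 g → mol O = 0.04008
Divide by the smallest (0.04008 mol O): C 3.500, H 4.001, O 1.000, S 1.000
×2: C 7.00, H 8.00, O 2.00, S 2.00 → C7H8O2S2

C7H8O2S2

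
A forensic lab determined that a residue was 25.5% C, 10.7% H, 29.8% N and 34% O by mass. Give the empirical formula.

CH5NO

Assume 100 g: 25.5 g C, 10.7 g H, 29.8 g N, 34 g O.
Moles — C: 25.5 / 12.01 = 2.123 mol; H: 10.7 / 1.008 = 10.62 mol; N: 29.8 / 14.01 = 2.127 mol; O: 34 / 16.00 = 2.125 mol
Smallest is C at 2.123 mol; normalising gives C 1.000, H 4.999, N 1.002, O 1.001
→ CH5NO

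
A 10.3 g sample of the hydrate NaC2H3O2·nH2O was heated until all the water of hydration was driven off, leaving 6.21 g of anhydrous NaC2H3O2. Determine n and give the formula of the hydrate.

Mass of water lost = 10.3 − 6.21 = 4.09 g → 4.09 / 18.02 = 0.227 mol H2O
Molar mass of NaC2H3O2 = 82.03 g/mol → mol NaC2H3O2 = 6.21 / 82.03 = 0.0757
n = 0.227 / 0.0757 = 3.00 ≈ 3 → NaC2H3O2·3H2O

NaC2H3O2·3H2O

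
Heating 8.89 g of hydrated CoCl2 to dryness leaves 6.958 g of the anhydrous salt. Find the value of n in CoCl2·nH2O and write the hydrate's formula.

Mass of water lost = 8.89 − 6.958 = 1.932 g → 1.932 / 18.02 = 0.1072 mol H2O
Molar mass of CoCl2 = 129.83 g/mol → mol CoCl2 = 6.958 / 129.83 = 0.05359
n = 0.1072 / 0.05359 = 2.00 ≈ 2 → CoCl2·2H2O

CoCl2·2H2O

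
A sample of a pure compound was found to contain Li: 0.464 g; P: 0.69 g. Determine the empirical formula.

Li3P

Moles — Li: 0.464 / 6.94 = 0.06686 mol; P: 0.69 / 30.97 = 0.02228 mol
Smallest is P at 0.02228 mol; normalising gives Li 3.001, P 1.000
→ Li3P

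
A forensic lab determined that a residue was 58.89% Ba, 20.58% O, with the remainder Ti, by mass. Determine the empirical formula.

BaO3Ti

Assume 100 g: 58.89 g Ba, 20.58 g O, 20.53 g Ti.
n(Ba) = 58.89/137.33 = 0.4288, n(O) = 20.58/16.00 = 1.286, n(Ti) = 20.53/47.87 = 0.4289
Smallest is Ba at 0.4288 mol; normalising gives Ba 1.000, O 3.000, Ti 1.000
Ratio ≈ 1:3:1, so the empirical formula is BaO3Ti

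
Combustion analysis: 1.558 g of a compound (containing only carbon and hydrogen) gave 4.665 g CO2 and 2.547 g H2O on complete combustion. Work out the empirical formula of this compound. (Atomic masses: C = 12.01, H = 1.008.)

mol C = 4.665 / 44.01 = 0.1060; mass C = 0.1060 × 12.01 = 1.273 g
mol H = 2 × (2.547 / 18.02) = 0.2827; mass H = 0.2827 × 1.008 = 0.2849 g
Ratios (÷ 0.106): C 1.000, H 2.667
Multiply by 3: C 3.00, H 8.00 → C3H8

C3H8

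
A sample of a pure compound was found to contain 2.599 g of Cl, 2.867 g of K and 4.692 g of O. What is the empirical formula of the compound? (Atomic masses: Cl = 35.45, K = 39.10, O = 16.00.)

Moles — Cl: 2.599 / 35.45 = 0.07331 mol; K: 2.867 / 39.10 = 0.07332 mol; O: 4.692 / 16.00 = 0.2933 mol
Ratios (÷ 0.07331): Cl 1.000, K 1.000, O 4.000
≈ 1:1:4 → ClKO4

ClKO4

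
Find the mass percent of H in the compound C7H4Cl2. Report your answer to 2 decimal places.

2.54%

Molar mass = 7(12.01) + 4(1.008) + 2(35.45) = 159.002 g/mol
Mass of H per mole = 4 × 1.008 = 4.032 g
% H = 4.032 / 159.002 × 100 = 2.54%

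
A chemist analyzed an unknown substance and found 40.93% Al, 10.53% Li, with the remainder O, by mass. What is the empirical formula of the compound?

AlLiO2

Assume 100 g: 40.93 g Al, 10.53 g Li, 48.54 g O.
Moles — Al: 40.93 / 26.98 = 1.517 mol; Li: 10.53 / 6.94 = 1.517 mol; O: 48.54 / 16.00 = 3.034 mol
Divide by the smallest (1.517 mol Al): Al 1.000, Li 1.000, O 2.000
→ AlLiO2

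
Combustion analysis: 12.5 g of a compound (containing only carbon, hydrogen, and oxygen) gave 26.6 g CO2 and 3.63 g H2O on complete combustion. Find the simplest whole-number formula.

C6H4O3

mol C = 26.6 / 44.01 = 0.6044; mass C = 0.6044 × 12.01 = 7.259 g
mol H = 2 × (3.63 / 18.02) = 0.4029; mass H = 0.4029 × 1.008 = 0.4061 g
mass O = 12.5 − (7.665) = 4.835 g → mol O = 0.3022
Divide by the smallest (0.3022 mol O): C 2.000, H 1.333, O 1.000
×3: C 6.00, H 4.00, O 3.00 → C6H4O3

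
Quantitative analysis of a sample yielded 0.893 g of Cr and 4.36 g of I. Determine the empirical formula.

Cr: 0.893 g ÷ 52.00 g/mol = 0.01717 mol
I: 4.36 g ÷ 126.90 g/mol = 0.03436 mol
Smallest is Cr at 0.01717 mol; normalising gives Cr 1.000, I 2.001
→ CrI2

CrI2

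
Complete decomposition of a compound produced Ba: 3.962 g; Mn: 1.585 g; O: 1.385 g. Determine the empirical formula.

BaMnO3

Ba: 3.962 g ÷ 137.33 g/mol = 0.02885 mol
Mn: 1.585 g ÷ 54.94 g/mol = 0.02885 mol
O: 1.385 g ÷ 16.00 g/mol = 0.08656 mol
Smallest is Mn at 0.02885 mol; normalising gives Ba 1.000, Mn 1.000, O 3.000
Ratio ≈ 1:1:3, so the empirical formula is BaMnO3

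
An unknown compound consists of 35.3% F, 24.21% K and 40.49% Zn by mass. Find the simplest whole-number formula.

Assume 100 g: 35.3 g F, 24.21 g K, 40.49 g Zn.
F: 35.3 g ÷ 19.00 g/mol = 1.858 mol
K: 24.21 g ÷ 39.10 g/mol = 0.6192 mol
Zn: 40.49 g ÷ 65.38 g/mol = 0.6193 mol
Smallest is K at 0.6192 mol; normalising gives F 3.001, K 1.000, Zn 1.000
≈ 3:1:1 → F3KZn

F3KZn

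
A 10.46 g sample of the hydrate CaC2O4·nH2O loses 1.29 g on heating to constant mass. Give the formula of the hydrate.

CaC2O4·H2O

Mass of anhydrous CaC2O4 = 10.46 − 1.29 = 9.17 g
mol H2O = 1.29 / 18.02 = 0.07159
Molar mass of CaC2O4 = 128.10 g/mol → mol CaC2O4 = 9.17 / 128.10 = 0.07158
n = 0.07159 / 0.07158 = 1.00 ≈ 1 → CaC2O4·H2O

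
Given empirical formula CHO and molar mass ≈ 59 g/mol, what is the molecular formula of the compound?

Empirical-formula mass = 29.02 g/mol
n = 59 / 29.02 = 2.03 ≈ 2
Molecular formula = (CHO)2 = C2H2O2

C2H2O2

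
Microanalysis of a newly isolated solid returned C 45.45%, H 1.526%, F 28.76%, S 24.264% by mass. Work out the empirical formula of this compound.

Assume 100 g: 45.45 g C, 1.526 g H, 28.76 g F, 24.264 g S.
C: 45.45 g ÷ 12.01 g/mol = 3.784 mol
H: 1.526 g ÷ 1.008 g/mol = 1.514 mol
F: 28.76 g ÷ 19.00 g/mol = 1.514 mol
S: 24.264 g ÷ 32.07 g/mol = 0.7566 mol
Divide by the smallest (0.7566 mol S): C 5.002, H 2.001, F 2.001, S 1.000
→ C5H2F2S

C5H2F2S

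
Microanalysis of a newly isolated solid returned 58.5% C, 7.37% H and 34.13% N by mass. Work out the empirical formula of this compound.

C2H3N

Assume 100 g: 58.5 g C, 7.37 g H, 34.13 g N.
n(C) = 58.5/12.01 = 4.871, n(H) = 7.37/1.008 = 7.312, n(N) = 34.13/14.01 = 2.436
Smallest is N at 2.436 mol; normalising gives C 1.999, H 3.001, N 1.000
→ C2H3N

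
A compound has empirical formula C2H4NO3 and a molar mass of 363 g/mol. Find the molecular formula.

C8H16N4O12

Empirical-formula mass = 90.06 g/mol
n = 363 / 90.06 = 4.03 ≈ 4
Molecular formula = (C2H4NO3)4 = C8H16N4O12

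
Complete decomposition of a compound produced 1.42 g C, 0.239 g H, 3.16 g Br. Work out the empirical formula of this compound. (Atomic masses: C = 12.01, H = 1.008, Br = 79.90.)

C: 1.42 g ÷ 12.01 g/mol = 0.1182 mol
H: 0.239 g ÷ 1.008 g/mol = 0.2371 mol
Br: 3.16 g ÷ 79.90 g/mol = 0.03955 mol
Ratios (÷ 0.03955): C 2.990, H 5.995, Br 1.000
→ C3H6Br

C3H6Br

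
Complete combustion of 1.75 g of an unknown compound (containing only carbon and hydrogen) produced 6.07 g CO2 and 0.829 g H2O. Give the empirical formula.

mol C = 6.07 / 44.01 = 0.1379; mass C = 0.1379 × 12.01 = 1.656 g
mol H = 2 × (0.829 / 18.02) = 0.09201; mass H = 0.09201 × 1.008 = 0.09274 g
Smallest is H at 0.09201 mol; normalising gives C 1.499, H 1.000
×2: C 3.00, H 2.00 → C3H2

C3H2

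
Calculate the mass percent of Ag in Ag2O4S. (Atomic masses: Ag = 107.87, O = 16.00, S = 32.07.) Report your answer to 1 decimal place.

69.2%

Molar mass = 2(107.87) + 4(16.00) + 1(32.07) = 311.810 g/mol
Mass of Ag per mole = 2 × 107.87 = 215.740 g
% Ag = 215.740 / 311.810 × 100 = 69.2%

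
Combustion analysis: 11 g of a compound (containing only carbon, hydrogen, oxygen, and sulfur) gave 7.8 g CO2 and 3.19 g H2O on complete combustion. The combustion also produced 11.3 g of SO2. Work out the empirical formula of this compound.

mol C = 7.8 / 44.01 = 0.1772; mass C = 0.1772 × 12.01 = 2.129 g
mol H = 2 × (3.19 / 18.02) = 0.3541; mass H = 0.3541 × 1.008 = 0.3569 g
mol S = 11.3 / 64.07 = 0.1764; mass S = 5.656 g
mass O = 11 − (8.142) = 2.858 g → mol O = 0.1786
Smallest is S at 0.1764 mol; normalising gives C 1.005, H 2.007, O 1.013, S 1.000
≈ 1:2:1:1 → CH2OS

CH2OS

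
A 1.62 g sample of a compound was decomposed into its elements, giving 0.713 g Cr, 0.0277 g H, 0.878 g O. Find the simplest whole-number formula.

Cr: 0.713 g ÷ 52.00 g/mol = 0.01371 mol
H: 0.0277 g ÷ 1.008 g/mol = 0.02748 mol
O: 0.878 g ÷ 16.00 g/mol = 0.05488 mol
Divide by the smallest (0.01371 mol Cr): Cr 1.000, H 2.004, O 4.002
Ratio ≈ 1:2:4, so the empirical formula is CrH2O4

CrH2O4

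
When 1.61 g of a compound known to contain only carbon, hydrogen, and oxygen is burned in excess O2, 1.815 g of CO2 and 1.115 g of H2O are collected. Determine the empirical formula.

C2H6O3

mol C = 1.815 / 44.01 = 0.04124; mass C = 0.04124 × 12.01 = 0.4953 g
mol H = 2 × (1.115 / 18.02) = 0.1238; mass H = 0.1238 × 1.008 = 0.1247 g
mass O = 1.61 − (0.6200) = 0.9900 g → mol O = 0.06187
Ratios (÷ 0.04124): C 1.000, H 3.001, O 1.500
Multiply by 2: C 2.00, H 6.00, O 3.00 → C2H6O3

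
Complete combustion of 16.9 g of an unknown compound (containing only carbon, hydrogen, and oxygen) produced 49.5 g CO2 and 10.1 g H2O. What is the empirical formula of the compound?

C8H8O

mol C = 49.5 / 44.01 = 1.125; mass C = 1.125 × 12.01 = 13.51 g
mol H = 2 × (10.1 / 18.02) = 1.121; mass H = 1.121 × 1.008 = 1.130 g
mass O = 16.9 − (14.64) = 2.262 g → mol O = 0.1414
Ratios (÷ 0.1414): C 7.956, H 7.930, O 1.000
Ratio ≈ 8:8:1, so the empirical formula is C8H8O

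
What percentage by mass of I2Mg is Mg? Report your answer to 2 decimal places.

Molar mass = 2(126.90) + 1(24.31) = 278.110 g/mol
Mass of Mg per mole = 1 × 24.31 = 24.310 g
% Mg = 24.310 / 278.110 × 100 = 8.74%

8.74%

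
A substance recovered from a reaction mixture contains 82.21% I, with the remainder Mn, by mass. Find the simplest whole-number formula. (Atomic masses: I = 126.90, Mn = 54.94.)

Assume 100 g: 82.21 g I, 17.79 g Mn.
Moles — I: 82.21 / 126.90 = 0.6478 mol; Mn: 17.79 / 54.94 = 0.3238 mol
Smallest is Mn at 0.3238 mol; normalising gives I 2.001, Mn 1.000
Ratio ≈ 2:1, so the empirical formula is I2Mn

I2Mn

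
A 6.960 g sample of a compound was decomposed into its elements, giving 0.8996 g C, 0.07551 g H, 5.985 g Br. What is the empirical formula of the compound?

CHBr

C: 0.8996 g ÷ 12.01 g/mol = 0.0749 mol
H: 0.07551 g ÷ 1.008 g/mol = 0.07491 mol
Br: 5.985 g ÷ 79.90 g/mol = 0.07491 mol
Smallest is C at 0.0749 mol; normalising gives C 1.000, H 1.000, Br 1.000
≈ 1:1:1 → CHBr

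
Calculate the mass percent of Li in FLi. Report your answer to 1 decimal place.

26.8%

Molar mass = 1(19.00) + 1(6.94) = 25.940 g/mol
Mass of Li per mole = 1 × 6.94 = 6.940 g
% Li = 6.940 / 25.940 × 100 = 26.8%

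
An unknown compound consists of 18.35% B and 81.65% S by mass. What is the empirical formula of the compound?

B2S3

Assume 100 g: 18.35 g B, 81.65 g S.
Moles — B: 18.35 / 10.81 = 1.698 mol; S: 81.65 / 32.07 = 2.546 mol
Smallest is B at 1.698 mol; normalising gives B 1.000, S 1.500
Multiply by 2: B 2.00, S 3.00 → B2S3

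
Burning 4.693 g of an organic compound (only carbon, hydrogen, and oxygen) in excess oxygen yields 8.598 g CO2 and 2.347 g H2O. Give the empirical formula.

mol C = 8.598 / 44.01 = 0.1954; mass C = 0.1954 × 12.01 = 2.346 g
mol H = 2 × (2.347 / 18.02) = 0.2605; mass H = 0.2605 × 1.008 = 0.2626 g
mass O = 4.693 − (2.609) = 2.084 g → mol O = 0.1303
Ratios (÷ 0.1303): C 1.500, H 2.000, O 1.000
Scaling by 2: C 3.00, H 4.00, O 2.00 → C3H4O2

C3H4O2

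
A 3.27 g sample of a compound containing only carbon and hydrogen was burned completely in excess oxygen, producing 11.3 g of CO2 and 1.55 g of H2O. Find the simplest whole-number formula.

mol C = 11.3 / 44.01 = 0.2568; mass C = 0.2568 × 12.01 = 3.084 g
mol H = 2 × (1.55 / 18.02) = 0.1720; mass H = 0.1720 × 1.008 = 0.1734 g
Divide by the smallest (0.172 mol H): C 1.493, H 1.000
Scaling by 2: C 2.99, H 2.00 → C3H2

C3H2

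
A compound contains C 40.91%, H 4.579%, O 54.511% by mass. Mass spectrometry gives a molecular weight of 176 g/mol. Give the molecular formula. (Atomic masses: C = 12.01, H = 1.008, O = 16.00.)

Assume 100 g: 40.91 g C, 4.579 g H, 54.511 g O.
Moles — C: 40.91 / 12.01 = 3.406 mol; H: 4.579 / 1.008 = 4.543 mol; O: 54.511 / 16.00 = 3.407 mol
Divide by the smallest (3.406 mol C): C 1.000, H 1.334, O 1.000
×3: C 3.00, H 4.00, O 3.00 → C3H4O3
Empirical-formula mass = 88.06 g/mol
n = 176 / 88.06 = 2.00 ≈ 2
Molecular formula = (C3H4O3)×2 = C6H8O6

C6H8O6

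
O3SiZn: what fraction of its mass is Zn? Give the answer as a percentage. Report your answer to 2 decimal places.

Molar mass = 3(16.00) + 1(28.09) + 1(65.38) = 141.470 g/mol
Mass of Zn per mole = 1 × 65.38 = 65.380 g
% Zn = 65.380 / 141.470 × 100 = 46.21%

46.21%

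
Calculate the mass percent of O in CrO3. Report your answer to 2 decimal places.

48.00%

Molar mass = 1(52.00) + 3(16.00) = 100.000 g/mol
Mass of O per mole = 3 × 16.00 = 48.000 g
% O = 48.000 / 100.000 × 100 = 48.00%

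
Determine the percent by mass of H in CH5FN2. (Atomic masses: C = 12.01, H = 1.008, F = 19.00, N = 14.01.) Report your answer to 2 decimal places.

7.87%

Molar mass = 1(12.01) + 5(1.008) + 1(19.00) + 2(14.01) = 64.070 g/mol
Mass of H per mole = 5 × 1.008 = 5.040 g
% H = 5.040 / 64.070 × 100 = 7.87%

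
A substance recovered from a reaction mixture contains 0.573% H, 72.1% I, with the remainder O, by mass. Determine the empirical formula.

HIO3

Assume 100 g: 0.573 g H, 72.1 g I, 27.33 g O.
n(H) = 0.573/1.008 = 0.5685, n(I) = 72.1/126.90 = 0.5682, n(O) = 27.33/16.00 = 1.708
Divide by the smallest (0.5682 mol I): H 1.001, I 1.000, O 3.006
≈ 1:1:3 → HIO3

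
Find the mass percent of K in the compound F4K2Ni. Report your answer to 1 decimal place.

36.7%

Molar mass = 4(19.00) + 2(39.10) + 1(58.69) = 212.890 g/mol
Mass of K per mole = 2 × 39.10 = 78.200 g
% K = 78.200 / 212.890 × 100 = 36.7%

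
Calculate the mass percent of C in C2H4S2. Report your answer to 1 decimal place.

Molar mass = 2(12.01) + 4(1.008) + 2(32.07) = 92.192 g/mol
Mass of C per mole = 2 × 12.01 = 24.020 g
% C = 24.020 / 92.192 × 100 = 26.1%

26.1%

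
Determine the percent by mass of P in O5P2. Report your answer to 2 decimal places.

43.64%

Molar mass = 5(16.00) + 2(30.97) = 141.940 g/mol
Mass of P per mole = 2 × 30.97 = 61.940 g
% P = 61.940 / 141.940 × 100 = 43.64%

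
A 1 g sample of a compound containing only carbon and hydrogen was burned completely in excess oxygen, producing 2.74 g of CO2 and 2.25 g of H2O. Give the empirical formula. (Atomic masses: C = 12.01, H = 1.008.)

CH4

mol C = 2.74 / 44.01 = 0.06226; mass C = 0.06226 × 12.01 = 0.7477 g
mol H = 2 × (2.25 / 18.02) = 0.2497; mass H = 0.2497 × 1.008 = 0.2517 g
Divide by the smallest (0.06226 mol C): C 1.000, H 4.011
→ CH4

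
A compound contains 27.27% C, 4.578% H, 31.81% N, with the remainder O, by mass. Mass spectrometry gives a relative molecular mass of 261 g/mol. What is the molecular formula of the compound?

Assume 100 g: 27.27 g C, 4.578 g H, 31.81 g N, 36.342 g O.
Moles — C: 27.27 / 12.01 = 2.271 mol; H: 4.578 / 1.008 = 4.542 mol; N: 31.81 / 14.01 = 2.271 mol; O: 36.342 / 16.00 = 2.271 mol
Divide by the smallest (2.271 mol N): C 1.000, H 2.000, N 1.000, O 1.000
≈ 1:2:1:1 → CH2NO
Empirical-formula mass = 44.04 g/mol
n = 261 / 44.04 = 5.93 ≈ 6
Molecular formula = (CH2NO)×6 = C6H12N6O6

C6H12N6O6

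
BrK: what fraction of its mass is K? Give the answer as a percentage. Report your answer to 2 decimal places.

32.86%

Molar mass = 1(79.90) + 1(39.10) = 119.000 g/mol
Mass of K per mole = 1 × 39.10 = 39.100 g
% K = 39.100 / 119.000 × 100 = 32.86%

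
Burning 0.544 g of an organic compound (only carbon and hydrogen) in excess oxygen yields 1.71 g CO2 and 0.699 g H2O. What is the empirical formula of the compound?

CH2

mol C = 1.71 / 44.01 = 0.03885; mass C = 0.03885 × 12.01 = 0.4666 g
mol H = 2 × (0.699 / 18.02) = 0.07758; mass H = 0.07758 × 1.008 = 0.07820 g
Smallest is C at 0.03885 mol; normalising gives C 1.000, H 1.997
≈ 1:2 → CH2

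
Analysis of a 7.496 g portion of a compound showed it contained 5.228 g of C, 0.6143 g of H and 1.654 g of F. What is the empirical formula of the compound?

C: 5.228 g ÷ 12.01 g/mol = 0.4353 mol
H: 0.6143 g ÷ 1.008 g/mol = 0.6094 mol
F: 1.654 g ÷ 19.00 g/mol = 0.08705 mol
Divide by the smallest (0.08705 mol F): C 5.000, H 7.001, F 1.000
Ratio ≈ 5:7:1, so the empirical formula is C5H7F

C5H7F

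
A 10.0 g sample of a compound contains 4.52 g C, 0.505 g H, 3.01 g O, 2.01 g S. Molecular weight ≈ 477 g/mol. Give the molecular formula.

C18H24O9S3

C: 4.52 g ÷ 12.01 g/mol = 0.3764 mol
H: 0.505 g ÷ 1.008 g/mol = 0.501 mol
O: 3.01 g ÷ 16.00 g/mol = 0.1881 mol
S: 2.01 g ÷ 32.07 g/mol = 0.06268 mol
Ratios (÷ 0.06268): C 6.005, H 7.993, O 3.002, S 1.000
Ratio ≈ 6:8:3:1, so the empirical formula is C6H8O3S
Empirical-formula mass = 160.19 g/mol
n = 477 / 160.19 = 2.98 ≈ 3
Molecular formula = (C6H8O3S)×3 = C18H24O9S3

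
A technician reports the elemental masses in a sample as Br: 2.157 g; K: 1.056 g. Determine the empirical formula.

BrK

Br: 2.157 g ÷ 79.90 g/mol = 0.027 mol
K: 1.056 g ÷ 39.10 g/mol = 0.02701 mol
Ratios (÷ 0.027): Br 1.000, K 1.000
Ratio ≈ 1:1, so the empirical formula is BrK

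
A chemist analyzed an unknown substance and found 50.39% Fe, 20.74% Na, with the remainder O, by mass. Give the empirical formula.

Assume 100 g: 50.39 g Fe, 20.74 g Na, 28.87 g O.
Fe: 50.39 g ÷ 55.85 g/mol = 0.9022 mol
Na: 20.74 g ÷ 22.99 g/mol = 0.9021 mol
O: 28.87 g ÷ 16.00 g/mol = 1.804 mol
Ratios (÷ 0.9021): Fe 1.000, Na 1.000, O 2.000
Ratio ≈ 1:1:2, so the empirical formula is FeNaO2

FeNaO2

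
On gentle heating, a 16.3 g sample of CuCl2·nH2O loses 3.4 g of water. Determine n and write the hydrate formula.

Mass of anhydrous CuCl2 = 16.3 − 3.4 = 12.9 g
mol H2O = 3.4 / 18.02 = 0.1887
Molar mass of CuCl2 = 134.45 g/mol → mol CuCl2 = 12.9 / 134.45 = 0.09595
n = 0.1887 / 0.09595 = 1.97 ≈ 2 → CuCl2·2H2O

CuCl2·2H2O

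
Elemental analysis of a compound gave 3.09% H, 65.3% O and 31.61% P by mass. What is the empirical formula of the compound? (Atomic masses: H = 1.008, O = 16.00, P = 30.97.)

H3O4P

Assume 100 g: 3.09 g H, 65.3 g O, 31.61 g P.
n(H) = 3.09/1.008 = 3.065, n(O) = 65.3/16.00 = 4.081, n(P) = 31.61/30.97 = 1.021
Ratios (÷ 1.021): H 3.003, O 3.999, P 1.000
→ H3O4P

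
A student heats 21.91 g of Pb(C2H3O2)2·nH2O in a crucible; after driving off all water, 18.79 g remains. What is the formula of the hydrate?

Pb(C2H3O2)2·3H2O

Mass of water lost = 21.91 − 18.79 = 3.12 g → 3.12 / 18.02 = 0.1731 mol H2O
Molar mass of Pb(C2H3O2)2 = 325.29 g/mol → mol Pb(C2H3O2)2 = 18.79 / 325.29 = 0.05776
n = 0.1731 / 0.05776 = 3.00 ≈ 3 → Pb(C2H3O2)2·3H2O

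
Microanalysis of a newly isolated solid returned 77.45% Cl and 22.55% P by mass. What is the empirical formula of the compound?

Cl3P

Assume 100 g: 77.45 g Cl, 22.55 g P.
n(Cl) = 77.45/35.45 = 2.185, n(P) = 22.55/30.97 = 0.7281
Smallest is P at 0.7281 mol; normalising gives Cl 3.001, P 1.000
≈ 3:1 → Cl3P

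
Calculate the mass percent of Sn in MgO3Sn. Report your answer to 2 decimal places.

Molar mass = 1(24.31) + 3(16.00) + 1(118.71) = 191.020 g/mol
Mass of Sn per mole = 1 × 118.71 = 118.710 g
% Sn = 118.710 / 191.020 × 100 = 62.15%

62.15%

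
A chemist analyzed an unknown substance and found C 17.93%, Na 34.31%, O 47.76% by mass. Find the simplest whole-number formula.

Assume 100 g: 17.93 g C, 34.31 g Na, 47.76 g O.
n(C) = 17.93/12.01 = 1.493, n(Na) = 34.31/22.99 = 1.492, n(O) = 47.76/16.00 = 2.985
Smallest is Na at 1.492 mol; normalising gives C 1.000, Na 1.000, O 2.000
Ratio ≈ 1:1:2, so the empirical formula is CNaO2

CNaO2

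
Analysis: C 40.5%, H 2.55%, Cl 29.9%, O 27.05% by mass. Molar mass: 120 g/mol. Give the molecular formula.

Assume 100 g: 40.5 g C, 2.55 g H, 29.9 g Cl, 27.05 g O.
C: 40.5 g ÷ 12.01 g/mol = 3.372 mol
H: 2.55 g ÷ 1.008 g/mol = 2.53 mol
Cl: 29.9 g ÷ 35.45 g/mol = 0.8434 mol
O: 27.05 g ÷ 16.00 g/mol = 1.691 mol
Divide by the smallest (0.8434 mol Cl): C 3.998, H 2.999, Cl 1.000, O 2.004
Ratio ≈ 4:3:1:2, so the empirical formula is C4H3ClO2
Empirical-formula mass = 118.51 g/mol
n = 120 / 118.51 = 1.01 ≈ 1
Molecular formula = empirical formula = C4H3ClO2

C4H3ClO2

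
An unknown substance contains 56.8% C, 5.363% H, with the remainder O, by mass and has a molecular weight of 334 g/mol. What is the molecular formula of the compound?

C16H18O8

Assume 100 g: 56.8 g C, 5.363 g H, 37.837 g O.
Moles — C: 56.8 / 12.01 = 4.729 mol; H: 5.363 / 1.008 = 5.32 mol; O: 37.837 / 16.00 = 2.365 mol
Divide by the smallest (2.365 mol O): C 2.000, H 2.250, O 1.000
Multiply by 4: C 8.00, H 9.00, O 4.00 → C8H9O4
Empirical-formula mass = 169.15 g/mol
n = 334 / 169.15 = 1.97 ≈ 2
Molecular formula = (C8H9O4)×2 = C16H18O8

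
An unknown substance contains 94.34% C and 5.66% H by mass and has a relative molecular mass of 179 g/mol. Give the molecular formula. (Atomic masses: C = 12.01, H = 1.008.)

Assume 100 g: 94.34 g C, 5.66 g H.
C: 94.34 g ÷ 12.01 g/mol = 7.855 mol
H: 5.66 g ÷ 1.008 g/mol = 5.615 mol
Smallest is H at 5.615 mol; normalising gives C 1.399, H 1.000
×5: C 6.99, H 5.00 → C7H5
Empirical-formula mass = 89.11 g/mol
n = 179 / 89.11 = 2.01 ≈ 2
Molecular formula = (C7H5)×2 = C14H10

C14H10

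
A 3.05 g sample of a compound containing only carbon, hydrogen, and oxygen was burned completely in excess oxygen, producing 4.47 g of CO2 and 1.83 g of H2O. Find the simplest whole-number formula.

CH2O

mol C = 4.47 / 44.01 = 0.1016; mass C = 0.1016 × 12.01 = 1.220 g
mol H = 2 × (1.83 / 18.02) = 0.2031; mass H = 0.2031 × 1.008 = 0.2047 g
mass O = 3.05 − (1.425) = 1.625 g → mol O = 0.1016
Ratios (÷ 0.1016): C 1.000, H 2.000, O 1.000
≈ 1:2:1 → CH2O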